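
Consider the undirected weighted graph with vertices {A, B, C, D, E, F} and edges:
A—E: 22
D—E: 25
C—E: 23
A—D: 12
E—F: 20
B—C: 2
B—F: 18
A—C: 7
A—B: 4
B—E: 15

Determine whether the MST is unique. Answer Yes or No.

Yes

Kruskal: consider edges lightest-first.
B—C (2): add — endpoints in different components.
A—B (4): add — endpoints in different components.
A—C (7): skip — A and C already connected.
A—D (12): add — endpoints in different components.
B—E (15): add — endpoints in different components.
B—F (18): add — endpoints in different components.
Every non-tree edge has weight strictly greater than the heaviest edge on the tree path between its endpoints, so the MST is unique.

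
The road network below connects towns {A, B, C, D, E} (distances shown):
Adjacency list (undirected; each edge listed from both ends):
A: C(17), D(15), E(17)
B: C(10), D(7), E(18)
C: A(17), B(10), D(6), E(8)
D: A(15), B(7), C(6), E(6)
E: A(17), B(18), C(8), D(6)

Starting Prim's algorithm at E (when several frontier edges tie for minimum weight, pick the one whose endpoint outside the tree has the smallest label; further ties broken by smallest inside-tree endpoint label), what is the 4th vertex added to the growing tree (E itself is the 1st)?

B

Prim, starting at E.
Step 1: frontier [D E 6, C E 8, A E 17, B E 18] → take D E (6); add D.
Step 2: frontier [C D 6, B D 7, A D 15, C E 8, A E 17, B E 18] → take C D (6); add C.
Step 3: frontier [B C 10, A C 17, B D 7, A D 15, A E 17, B E 18] → take B D (7); add B.
Step 4: frontier [A C 17, A D 15, A E 17] → take A D (15); add A.
Vertex order: E, D, C, B, A. The 4th vertex is B.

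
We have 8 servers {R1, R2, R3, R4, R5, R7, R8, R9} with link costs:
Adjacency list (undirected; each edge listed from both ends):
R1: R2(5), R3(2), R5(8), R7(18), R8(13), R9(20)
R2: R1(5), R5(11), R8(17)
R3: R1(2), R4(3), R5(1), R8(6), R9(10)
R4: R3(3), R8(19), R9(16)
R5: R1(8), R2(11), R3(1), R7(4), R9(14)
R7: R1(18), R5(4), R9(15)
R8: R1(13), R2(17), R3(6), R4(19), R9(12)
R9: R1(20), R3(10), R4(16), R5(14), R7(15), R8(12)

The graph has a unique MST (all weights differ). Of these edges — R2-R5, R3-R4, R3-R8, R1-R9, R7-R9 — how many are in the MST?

2

Kruskal: consider edges lightest-first.
R3-R5 (1): add — endpoints in different components.
R1-R3 (2): add — endpoints in different components.
R3-R4 (3): add — endpoints in different components.
R5-R7 (4): add — endpoints in different components.
R1-R2 (5): add — endpoints in different components.
R3-R8 (6): add — endpoints in different components.
R1-R5 (8): skip — R1 and R5 already connected.
R3-R9 (10): add — endpoints in different components.
MST edge set: {R3-R5, R1-R3, R3-R4, R5-R7, R1-R2, R3-R8, R3-R9}.
Of the listed edges, {R3-R4, R3-R8} are in the MST → 2.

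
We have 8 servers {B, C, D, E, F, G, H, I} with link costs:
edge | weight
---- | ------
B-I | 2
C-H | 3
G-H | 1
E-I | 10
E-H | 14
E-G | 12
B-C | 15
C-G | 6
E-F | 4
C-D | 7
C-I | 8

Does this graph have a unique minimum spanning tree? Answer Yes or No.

Yes

Kruskal: consider edges lightest-first.
G-H (1): add — endpoints in different components.
B-I (2): add — endpoints in different components.
C-H (3): add — endpoints in different components.
E-F (4): add — endpoints in different components.
C-G (6): skip — C and G already connected.
C-D (7): add — endpoints in different components.
C-I (8): add — endpoints in different components.
E-I (10): add — endpoints in different components.
Every non-tree edge has weight strictly greater than the heaviest edge on the tree path between its endpoints, so the MST is unique.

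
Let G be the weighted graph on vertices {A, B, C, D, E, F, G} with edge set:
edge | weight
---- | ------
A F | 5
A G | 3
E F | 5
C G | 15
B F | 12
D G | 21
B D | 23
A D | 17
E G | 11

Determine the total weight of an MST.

Kruskal's algorithm — process edges by increasing weight (ties by edge label):
A G (3): add. Components now {A,G} {B} {C} {D} {E} {F}
A F (5): add. Components now {A,F,G} {B} {C} {D} {E}
E F (5): add. Components now {A,E,F,G} {B} {C} {D}
E G (11): skip — E and G already connected.
B F (12): add. Components now {A,B,E,F,G} {C} {D}
C G (15): add. Components now {A,B,C,E,F,G} {D}
A D (17): add. Components now {A,B,C,D,E,F,G}
MST edges: A G, A F, E F, B F, C G, A D; total weight 3+5+5+12+15+17 = 57.

57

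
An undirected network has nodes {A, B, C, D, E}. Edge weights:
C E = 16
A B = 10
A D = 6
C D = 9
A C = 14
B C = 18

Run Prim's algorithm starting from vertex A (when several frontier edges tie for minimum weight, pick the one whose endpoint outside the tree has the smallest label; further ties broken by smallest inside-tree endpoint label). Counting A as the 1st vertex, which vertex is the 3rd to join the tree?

Prim, starting at A.
Step 1: cheapest edge leaving the tree is A D (6); add D.
Step 2: cheapest edge leaving the tree is C D (9); add C.
Step 3: cheapest edge leaving the tree is A B (10); add B.
Step 4: cheapest edge leaving the tree is C E (16); add E.
Vertex order: A, D, C, B, E. The 3rd vertex is C.

C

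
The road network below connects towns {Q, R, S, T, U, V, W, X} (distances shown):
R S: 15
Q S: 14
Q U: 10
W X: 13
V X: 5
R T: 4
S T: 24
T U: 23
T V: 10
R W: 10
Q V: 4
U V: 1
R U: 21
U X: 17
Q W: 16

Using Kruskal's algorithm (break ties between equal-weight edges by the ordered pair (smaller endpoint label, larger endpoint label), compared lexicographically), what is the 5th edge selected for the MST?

Kruskal's algorithm — process edges by increasing weight (ties by edge label):
U V (1): add — endpoints in different components.
Q V (4): add — endpoints in different components.
R T (4): add — endpoints in different components.
V X (5): add — endpoints in different components.
Q U (10): skip — Q and U already connected.
R W (10): add — endpoints in different components.
T V (10): add — endpoints in different components.
W X (13): skip — W and X already connected.
Q S (14): add — endpoints in different components.
The 5th edge added is R W.

R-W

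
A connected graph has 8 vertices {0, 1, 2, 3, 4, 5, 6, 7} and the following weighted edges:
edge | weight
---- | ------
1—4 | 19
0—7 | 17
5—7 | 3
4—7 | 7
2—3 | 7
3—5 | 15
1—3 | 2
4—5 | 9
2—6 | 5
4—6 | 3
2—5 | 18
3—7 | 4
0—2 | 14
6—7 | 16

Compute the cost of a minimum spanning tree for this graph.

38

Grow the tree from 5 using Prim:
Step 1: frontier [5—7 3, 4—5 9, 3—5 15, 2—5 18] → take 5—7 (3); add 7.
Step 2: frontier [4—5 9, 3—5 15, 2—5 18, 3—7 4, 4—7 7, 6—7 16, 0—7 17] → take 3—7 (4); add 3.
Step 3: frontier [1—3 2, 2—3 7, 4—5 9, 2—5 18, 4—7 7, 6—7 16, 0—7 17] → take 1—3 (2); add 1.
Step 4: frontier [1—4 19, 2—3 7, 4—5 9, 2—5 18, 4—7 7, 6—7 16, 0—7 17] → take 2—3 (7); add 2.
Step 5: frontier [1—4 19, 2—6 5, 0—2 14, 4—5 9, 4—7 7, 6—7 16, 0—7 17] → take 2—6 (5); add 6.
Step 6: frontier [1—4 19, 0—2 14, 4—5 9, 4—6 3, 4—7 7, 0—7 17] → take 4—6 (3); add 4.
Step 7: frontier [0—2 14, 0—7 17] → take 0—2 (14); add 0.
MST edges: 5—7, 3—7, 1—3, 2—3, 2—6, 4—6, 0—2; total weight 3+4+2+7+5+3+14 = 38.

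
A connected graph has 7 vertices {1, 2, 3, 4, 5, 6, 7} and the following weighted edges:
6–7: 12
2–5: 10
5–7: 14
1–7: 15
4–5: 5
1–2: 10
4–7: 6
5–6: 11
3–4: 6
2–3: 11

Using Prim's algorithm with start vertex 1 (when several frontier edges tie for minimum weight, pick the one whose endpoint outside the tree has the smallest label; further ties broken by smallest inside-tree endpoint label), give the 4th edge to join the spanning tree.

3-4

Prim, starting at 1.
Step 1: frontier [1–2 10, 1–7 15] → take 1–2 (10); add 2.
Step 2: frontier [1–7 15, 2–5 10, 2–3 11] → take 2–5 (10); add 5.
Step 3: frontier [1–7 15, 2–3 11, 4–5 5, 5–6 11, 5–7 14] → take 4–5 (5); add 4.
Step 4: frontier [1–7 15, 2–3 11, 3–4 6, 4–7 6, 5–6 11, 5–7 14] → take 3–4 (6); add 3.
Step 5: frontier [1–7 15, 4–7 6, 5–6 11, 5–7 14] → take 4–7 (6); add 7.
Step 6: frontier [5–6 11, 6–7 12] → take 5–6 (11); add 6.
The 4th edge added is 3–4.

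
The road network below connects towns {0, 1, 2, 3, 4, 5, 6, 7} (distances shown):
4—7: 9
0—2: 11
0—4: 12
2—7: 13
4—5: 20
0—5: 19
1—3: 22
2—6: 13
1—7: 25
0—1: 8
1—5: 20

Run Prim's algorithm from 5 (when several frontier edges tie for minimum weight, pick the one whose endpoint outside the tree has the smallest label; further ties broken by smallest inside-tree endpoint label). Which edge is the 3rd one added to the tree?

Grow the tree from 5 using Prim:
Step 1: frontier [0—5 19, 1—5 20, 4—5 20] → take 0—5 (19); add 0.
Step 2: frontier [0—1 8, 0—2 11, 0—4 12, 1—5 20, 4—5 20] → take 0—1 (8); add 1.
Step 3: frontier [0—2 11, 0—4 12, 1—3 22, 1—7 25, 4—5 20] → take 0—2 (11); add 2.
Step 4: frontier [0—4 12, 1—3 22, 1—7 25, 2—6 13, 2—7 13, 4—5 20] → take 0—4 (12); add 4.
Step 5: frontier [1—3 22, 1—7 25, 2—6 13, 2—7 13, 4—7 9] → take 4—7 (9); add 7.
Step 6: frontier [1—3 22, 2—6 13] → take 2—6 (13); add 6.
Step 7: frontier [1—3 22] → take 1—3 (22); add 3.
The 3rd edge added is 0—2.

0-2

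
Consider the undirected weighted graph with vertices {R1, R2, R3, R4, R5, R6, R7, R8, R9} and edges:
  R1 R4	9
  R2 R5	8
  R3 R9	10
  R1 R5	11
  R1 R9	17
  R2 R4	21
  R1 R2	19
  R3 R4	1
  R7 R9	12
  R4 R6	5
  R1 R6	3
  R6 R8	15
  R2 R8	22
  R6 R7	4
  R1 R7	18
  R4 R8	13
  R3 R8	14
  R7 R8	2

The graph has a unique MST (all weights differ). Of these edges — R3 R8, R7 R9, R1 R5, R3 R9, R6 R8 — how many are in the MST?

Kruskal's algorithm — process edges by increasing weight (ties by edge label):
R3 R4 (1): add — endpoints in different components.
R7 R8 (2): add — endpoints in different components.
R1 R6 (3): add — endpoints in different components.
R6 R7 (4): add — endpoints in different components.
R4 R6 (5): add — endpoints in different components.
R2 R5 (8): add — endpoints in different components.
R1 R4 (9): skip — R4 and R1 already connected.
R3 R9 (10): add — endpoints in different components.
R1 R5 (11): add — endpoints in different components.
MST edge set: {R3 R4, R7 R8, R1 R6, R6 R7, R4 R6, R2 R5, R3 R9, R1 R5}.
Of the listed edges, {R1 R5, R3 R9} are in the MST → 2.

2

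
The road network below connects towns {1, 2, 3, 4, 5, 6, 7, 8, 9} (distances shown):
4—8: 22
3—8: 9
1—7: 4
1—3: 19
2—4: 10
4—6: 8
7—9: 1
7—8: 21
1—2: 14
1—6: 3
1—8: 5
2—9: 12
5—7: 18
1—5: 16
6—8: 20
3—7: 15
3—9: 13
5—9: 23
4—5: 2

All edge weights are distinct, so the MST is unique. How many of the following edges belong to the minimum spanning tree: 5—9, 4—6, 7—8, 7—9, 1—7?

3

Kruskal's algorithm — process edges by increasing weight (ties by edge label):
7—9 (1): add — endpoints in different components.
4—5 (2): add — endpoints in different components.
1—6 (3): add — endpoints in different components.
1—7 (4): add — endpoints in different components.
1—8 (5): add — endpoints in different components.
4—6 (8): add — endpoints in different components.
3—8 (9): add — endpoints in different components.
2—4 (10): add — endpoints in different components.
MST edge set: {7—9, 4—5, 1—6, 1—7, 1—8, 4—6, 3—8, 2—4}.
Of the listed edges, {4—6, 7—9, 1—7} are in the MST → 3.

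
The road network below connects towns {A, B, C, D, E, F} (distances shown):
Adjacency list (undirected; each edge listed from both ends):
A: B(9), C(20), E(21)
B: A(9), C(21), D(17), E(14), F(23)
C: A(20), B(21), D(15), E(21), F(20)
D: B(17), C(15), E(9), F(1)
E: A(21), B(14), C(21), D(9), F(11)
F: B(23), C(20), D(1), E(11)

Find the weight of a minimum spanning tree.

Prim, starting at A.
Step 1: frontier [A B 9, A C 20, A E 21] → take A B (9); add B.
Step 2: frontier [A C 20, A E 21, B E 14, B D 17, B C 21, B F 23] → take B E (14); add E.
Step 3: frontier [A C 20, B D 17, B C 21, B F 23, D E 9, E F 11, C E 21] → take D E (9); add D.
Step 4: frontier [A C 20, B C 21, B F 23, D F 1, C D 15, E F 11, C E 21] → take D F (1); add F.
Step 5: frontier [A C 20, B C 21, C D 15, C E 21, C F 20] → take C D (15); add C.
MST edges: A B, B E, D E, D F, C D; total weight 9+14+9+1+15 = 48.

48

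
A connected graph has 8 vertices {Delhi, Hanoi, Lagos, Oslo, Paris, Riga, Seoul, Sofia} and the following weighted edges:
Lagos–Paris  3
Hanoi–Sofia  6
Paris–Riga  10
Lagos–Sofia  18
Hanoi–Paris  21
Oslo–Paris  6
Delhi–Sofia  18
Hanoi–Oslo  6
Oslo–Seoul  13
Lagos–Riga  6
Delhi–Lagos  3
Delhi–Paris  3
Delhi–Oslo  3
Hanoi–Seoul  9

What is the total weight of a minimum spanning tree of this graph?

36

Sort edges by weight, then run Kruskal:
Delhi–Lagos (3): add — endpoints in different components.
Delhi–Oslo (3): add — endpoints in different components.
Delhi–Paris (3): add — endpoints in different components.
Lagos–Paris (3): skip — Lagos and Paris already connected.
Hanoi–Oslo (6): add — endpoints in different components.
Hanoi–Sofia (6): add — endpoints in different components.
Lagos–Riga (6): add — endpoints in different components.
Oslo–Paris (6): skip — Paris and Oslo already connected.
Hanoi–Seoul (9): add — endpoints in different components.
MST edges: Delhi–Lagos, Delhi–Oslo, Delhi–Paris, Hanoi–Oslo, Hanoi–Sofia, Lagos–Riga, Hanoi–Seoul; total weight 3+3+3+6+6+6+9 = 36.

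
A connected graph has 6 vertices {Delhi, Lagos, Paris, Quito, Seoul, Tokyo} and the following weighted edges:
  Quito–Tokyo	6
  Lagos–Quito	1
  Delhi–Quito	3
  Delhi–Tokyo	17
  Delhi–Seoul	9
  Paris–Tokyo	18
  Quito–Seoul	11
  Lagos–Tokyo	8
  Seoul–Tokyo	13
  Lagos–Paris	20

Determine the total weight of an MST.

37

Kruskal's algorithm — process edges by increasing weight (ties by edge label):
Lagos–Quito (1): add — endpoints in different components.
Delhi–Quito (3): add — endpoints in different components.
Quito–Tokyo (6): add — endpoints in different components.
Lagos–Tokyo (8): skip — Lagos and Tokyo already connected.
Delhi–Seoul (9): add — endpoints in different components.
Quito–Seoul (11): skip — Seoul and Quito already connected.
Seoul–Tokyo (13): skip — Seoul and Tokyo already connected.
Delhi–Tokyo (17): skip — Tokyo and Delhi already connected.
Paris–Tokyo (18): add — endpoints in different components.
MST edges: Lagos–Quito, Delhi–Quito, Quito–Tokyo, Delhi–Seoul, Paris–Tokyo; total weight 1+3+6+9+18 = 37.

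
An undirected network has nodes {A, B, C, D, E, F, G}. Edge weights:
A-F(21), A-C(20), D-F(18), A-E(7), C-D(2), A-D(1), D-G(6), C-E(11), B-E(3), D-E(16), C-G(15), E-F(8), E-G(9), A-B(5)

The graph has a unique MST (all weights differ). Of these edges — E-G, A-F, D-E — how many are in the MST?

Kruskal: consider edges lightest-first.
A-D (1): add. Components now {A,D} {B} {C} {E} {F} {G}
C-D (2): add. Components now {A,C,D} {B} {E} {F} {G}
B-E (3): add. Components now {A,C,D} {B,E} {F} {G}
A-B (5): add. Components now {A,B,C,D,E} {F} {G}
D-G (6): add. Components now {A,B,C,D,E,G} {F}
A-E (7): skip — A and E already connected.
E-F (8): add. Components now {A,B,C,D,E,F,G}
MST edge set: {A-D, C-D, B-E, A-B, D-G, E-F}.
Of the listed edges, {} are in the MST → 0.

0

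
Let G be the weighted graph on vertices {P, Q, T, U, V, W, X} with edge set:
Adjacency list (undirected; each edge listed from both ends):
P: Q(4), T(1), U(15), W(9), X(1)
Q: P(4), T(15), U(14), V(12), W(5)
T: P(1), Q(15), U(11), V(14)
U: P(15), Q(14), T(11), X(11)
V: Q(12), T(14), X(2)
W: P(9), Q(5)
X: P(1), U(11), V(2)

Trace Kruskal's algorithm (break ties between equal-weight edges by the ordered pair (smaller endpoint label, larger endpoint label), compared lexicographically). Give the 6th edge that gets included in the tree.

Kruskal's algorithm — process edges by increasing weight (ties by edge label):
P-T (1): add — endpoints in different components.
P-X (1): add — endpoints in different components.
V-X (2): add — endpoints in different components.
P-Q (4): add — endpoints in different components.
Q-W (5): add — endpoints in different components.
P-W (9): skip — P and W already connected.
T-U (11): add — endpoints in different components.
The 6th edge added is T-U.

T-U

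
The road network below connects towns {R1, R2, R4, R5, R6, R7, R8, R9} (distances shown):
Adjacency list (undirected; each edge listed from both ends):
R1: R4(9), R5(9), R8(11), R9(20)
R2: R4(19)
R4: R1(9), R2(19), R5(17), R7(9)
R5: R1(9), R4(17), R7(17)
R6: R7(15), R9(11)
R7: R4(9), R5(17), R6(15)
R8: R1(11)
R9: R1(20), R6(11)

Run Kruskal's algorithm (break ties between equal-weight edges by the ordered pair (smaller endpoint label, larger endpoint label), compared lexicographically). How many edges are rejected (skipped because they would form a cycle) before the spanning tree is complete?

Sort edges by weight, then run Kruskal:
R1—R4 (9): add — endpoints in different components.
R1—R5 (9): add — endpoints in different components.
R4—R7 (9): add — endpoints in different components.
R1—R8 (11): add — endpoints in different components.
R6—R9 (11): add — endpoints in different components.
R6—R7 (15): add — endpoints in different components.
R4—R5 (17): skip — R5 and R4 already connected.
R5—R7 (17): skip — R7 and R5 already connected.
R2—R4 (19): add — endpoints in different components.
Edges rejected before the tree was complete: 2.

2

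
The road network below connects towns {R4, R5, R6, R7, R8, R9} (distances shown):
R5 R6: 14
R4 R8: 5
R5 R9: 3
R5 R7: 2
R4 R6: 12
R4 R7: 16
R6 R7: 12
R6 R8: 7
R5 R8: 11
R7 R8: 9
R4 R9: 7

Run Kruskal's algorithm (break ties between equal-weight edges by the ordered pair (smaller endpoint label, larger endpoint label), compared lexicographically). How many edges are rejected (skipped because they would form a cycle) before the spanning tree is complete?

0

Sort edges by weight, then run Kruskal:
R5 R7 (2): add — endpoints in different components.
R5 R9 (3): add — endpoints in different components.
R4 R8 (5): add — endpoints in different components.
R4 R9 (7): add — endpoints in different components.
R6 R8 (7): add — endpoints in different components.
Edges rejected before the tree was complete: 0.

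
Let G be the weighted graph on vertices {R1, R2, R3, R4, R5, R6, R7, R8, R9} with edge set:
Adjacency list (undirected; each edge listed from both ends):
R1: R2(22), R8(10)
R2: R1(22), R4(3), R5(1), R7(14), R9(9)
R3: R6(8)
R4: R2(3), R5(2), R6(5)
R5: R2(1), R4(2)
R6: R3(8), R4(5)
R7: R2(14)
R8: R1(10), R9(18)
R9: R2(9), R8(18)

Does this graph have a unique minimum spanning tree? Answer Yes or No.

Yes

Sort edges by weight, then run Kruskal:
R2—R5 (1): add — endpoints in different components.
R4—R5 (2): add — endpoints in different components.
R2—R4 (3): skip — R2 and R4 already connected.
R4—R6 (5): add — endpoints in different components.
R3—R6 (8): add — endpoints in different components.
R2—R9 (9): add — endpoints in different components.
R1—R8 (10): add — endpoints in different components.
R2—R7 (14): add — endpoints in different components.
R8—R9 (18): add — endpoints in different components.
Every non-tree edge has weight strictly greater than the heaviest edge on the tree path between its endpoints, so the MST is unique.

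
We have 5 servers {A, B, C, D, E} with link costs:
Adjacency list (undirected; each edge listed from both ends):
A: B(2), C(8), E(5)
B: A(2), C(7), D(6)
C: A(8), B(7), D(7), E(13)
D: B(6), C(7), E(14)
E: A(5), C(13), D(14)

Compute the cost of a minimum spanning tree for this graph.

Prim's algorithm from A:
Step 1: cheapest edge leaving the tree is A B (2); add B.
Step 2: cheapest edge leaving the tree is A E (5); add E.
Step 3: cheapest edge leaving the tree is B D (6); add D.
Step 4: cheapest edge leaving the tree is B C (7); add C.
MST edges: A B, A E, B D, B C; total weight 2+5+6+7 = 20.

20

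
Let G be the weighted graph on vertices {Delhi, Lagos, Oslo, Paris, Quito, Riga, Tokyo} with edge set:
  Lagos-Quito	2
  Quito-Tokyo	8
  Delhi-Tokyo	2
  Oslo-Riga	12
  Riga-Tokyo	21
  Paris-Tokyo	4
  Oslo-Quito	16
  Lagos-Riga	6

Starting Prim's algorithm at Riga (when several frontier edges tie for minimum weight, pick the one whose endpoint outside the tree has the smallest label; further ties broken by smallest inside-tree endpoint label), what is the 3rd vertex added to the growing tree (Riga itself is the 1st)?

Prim, starting at Riga.
Step 1: cheapest edge leaving the tree is Lagos-Riga (6); add Lagos.
Step 2: cheapest edge leaving the tree is Lagos-Quito (2); add Quito.
Step 3: cheapest edge leaving the tree is Quito-Tokyo (8); add Tokyo.
Step 4: cheapest edge leaving the tree is Delhi-Tokyo (2); add Delhi.
Step 5: cheapest edge leaving the tree is Paris-Tokyo (4); add Paris.
Step 6: cheapest edge leaving the tree is Oslo-Riga (12); add Oslo.
Vertex order: Riga, Lagos, Quito, Tokyo, Delhi, Paris, Oslo. The 3rd vertex is Quito.

Quito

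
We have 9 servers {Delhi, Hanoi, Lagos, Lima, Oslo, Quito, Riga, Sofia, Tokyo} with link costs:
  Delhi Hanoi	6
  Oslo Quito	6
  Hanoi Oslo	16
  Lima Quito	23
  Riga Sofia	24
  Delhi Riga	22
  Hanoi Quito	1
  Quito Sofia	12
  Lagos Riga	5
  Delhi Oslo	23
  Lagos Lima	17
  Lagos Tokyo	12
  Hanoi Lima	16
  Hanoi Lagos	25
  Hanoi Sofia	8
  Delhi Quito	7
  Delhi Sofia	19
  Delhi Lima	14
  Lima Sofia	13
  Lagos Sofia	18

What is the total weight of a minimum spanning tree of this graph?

Grow the tree from Oslo using Prim:
Step 1: cheapest edge leaving the tree is Oslo Quito (6); add Quito.
Step 2: cheapest edge leaving the tree is Hanoi Quito (1); add Hanoi.
Step 3: cheapest edge leaving the tree is Delhi Hanoi (6); add Delhi.
Step 4: cheapest edge leaving the tree is Hanoi Sofia (8); add Sofia.
Step 5: cheapest edge leaving the tree is Lima Sofia (13); add Lima.
Step 6: cheapest edge leaving the tree is Lagos Lima (17); add Lagos.
Step 7: cheapest edge leaving the tree is Lagos Riga (5); add Riga.
Step 8: cheapest edge leaving the tree is Lagos Tokyo (12); add Tokyo.
MST edges: Oslo Quito, Hanoi Quito, Delhi Hanoi, Hanoi Sofia, Lima Sofia, Lagos Lima, Lagos Riga, Lagos Tokyo; total weight 6+1+6+8+13+17+5+12 = 68.

68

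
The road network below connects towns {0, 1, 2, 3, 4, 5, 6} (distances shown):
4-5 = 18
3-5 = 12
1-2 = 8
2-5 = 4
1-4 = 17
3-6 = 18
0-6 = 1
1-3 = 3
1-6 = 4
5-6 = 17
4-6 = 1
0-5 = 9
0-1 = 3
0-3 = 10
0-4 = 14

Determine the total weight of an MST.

20

Kruskal's algorithm — process edges by increasing weight (ties by edge label):
0-6 (1): add — endpoints in different components.
4-6 (1): add — endpoints in different components.
0-1 (3): add — endpoints in different components.
1-3 (3): add — endpoints in different components.
1-6 (4): skip — 1 and 6 already connected.
2-5 (4): add — endpoints in different components.
1-2 (8): add — endpoints in different components.
MST edges: 0-6, 4-6, 0-1, 1-3, 2-5, 1-2; total weight 1+1+3+3+4+8 = 20.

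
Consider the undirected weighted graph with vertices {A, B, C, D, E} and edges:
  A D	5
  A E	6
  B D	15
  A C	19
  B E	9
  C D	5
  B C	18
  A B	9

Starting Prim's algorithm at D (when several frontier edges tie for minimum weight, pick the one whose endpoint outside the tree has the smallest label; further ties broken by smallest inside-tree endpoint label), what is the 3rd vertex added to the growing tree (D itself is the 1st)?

Grow the tree from D using Prim:
Step 1: cheapest edge leaving the tree is A D (5); add A.
Step 2: cheapest edge leaving the tree is C D (5); add C.
Step 3: cheapest edge leaving the tree is A E (6); add E.
Step 4: cheapest edge leaving the tree is A B (9); add B.
Vertex order: D, A, C, E, B. The 3rd vertex is C.

C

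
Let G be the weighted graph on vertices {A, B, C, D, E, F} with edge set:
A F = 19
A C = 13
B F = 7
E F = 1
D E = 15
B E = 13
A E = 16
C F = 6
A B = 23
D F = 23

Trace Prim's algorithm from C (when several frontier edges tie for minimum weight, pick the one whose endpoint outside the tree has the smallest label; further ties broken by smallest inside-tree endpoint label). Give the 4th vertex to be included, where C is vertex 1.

Prim's algorithm from C:
Step 1: cheapest edge leaving the tree is C F (6); add F.
Step 2: cheapest edge leaving the tree is E F (1); add E.
Step 3: cheapest edge leaving the tree is B F (7); add B.
Step 4: cheapest edge leaving the tree is A C (13); add A.
Step 5: cheapest edge leaving the tree is D E (15); add D.
Vertex order: C, F, E, B, A, D. The 4th vertex is B.

B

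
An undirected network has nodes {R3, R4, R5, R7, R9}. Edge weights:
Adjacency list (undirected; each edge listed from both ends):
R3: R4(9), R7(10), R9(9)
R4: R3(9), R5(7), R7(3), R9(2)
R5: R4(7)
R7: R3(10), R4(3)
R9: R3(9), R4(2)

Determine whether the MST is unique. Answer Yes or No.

Kruskal's algorithm — process edges by increasing weight (ties by edge label):
R4–R9 (2): add — endpoints in different components.
R4–R7 (3): add — endpoints in different components.
R4–R5 (7): add — endpoints in different components.
R3–R4 (9): add — endpoints in different components.
Non-tree edge R3–R9 has weight 9, equal to the heaviest edge on its tree cycle — swapping gives another MST of the same weight. Not unique.

No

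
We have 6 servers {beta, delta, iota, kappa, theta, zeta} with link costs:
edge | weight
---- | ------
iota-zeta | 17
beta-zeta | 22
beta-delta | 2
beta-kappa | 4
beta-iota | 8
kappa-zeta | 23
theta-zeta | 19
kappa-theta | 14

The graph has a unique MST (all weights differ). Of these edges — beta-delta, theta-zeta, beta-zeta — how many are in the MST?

1

Sort edges by weight, then run Kruskal:
beta-delta (2): add — endpoints in different components.
beta-kappa (4): add — endpoints in different components.
beta-iota (8): add — endpoints in different components.
kappa-theta (14): add — endpoints in different components.
iota-zeta (17): add — endpoints in different components.
MST edge set: {beta-delta, beta-kappa, beta-iota, kappa-theta, iota-zeta}.
Of the listed edges, {beta-delta} are in the MST → 1.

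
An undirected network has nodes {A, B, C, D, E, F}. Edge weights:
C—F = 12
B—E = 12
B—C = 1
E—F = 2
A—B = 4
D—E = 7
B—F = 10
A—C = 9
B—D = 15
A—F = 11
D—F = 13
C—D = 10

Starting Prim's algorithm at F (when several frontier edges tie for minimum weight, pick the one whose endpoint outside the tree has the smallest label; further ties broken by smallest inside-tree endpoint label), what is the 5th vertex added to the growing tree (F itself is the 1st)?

C

Prim's algorithm from F:
Step 1: frontier [E—F 2, B—F 10, A—F 11, C—F 12, D—F 13] → take E—F (2); add E.
Step 2: frontier [D—E 7, B—E 12, B—F 10, A—F 11, C—F 12, D—F 13] → take D—E (7); add D.
Step 3: frontier [C—D 10, B—D 15, B—E 12, B—F 10, A—F 11, C—F 12] → take B—F (10); add B.
Step 4: frontier [B—C 1, A—B 4, C—D 10, A—F 11, C—F 12] → take B—C (1); add C.
Step 5: frontier [A—B 4, A—C 9, A—F 11] → take A—B (4); add A.
Vertex order: F, E, D, B, C, A. The 5th vertex is C.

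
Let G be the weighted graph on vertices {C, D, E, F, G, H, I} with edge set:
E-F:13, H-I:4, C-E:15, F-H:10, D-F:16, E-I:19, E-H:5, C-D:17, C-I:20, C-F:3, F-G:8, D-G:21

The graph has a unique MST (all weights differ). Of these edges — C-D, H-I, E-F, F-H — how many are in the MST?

Sort edges by weight, then run Kruskal:
C-F (3): add — endpoints in different components.
H-I (4): add — endpoints in different components.
E-H (5): add — endpoints in different components.
F-G (8): add — endpoints in different components.
F-H (10): add — endpoints in different components.
E-F (13): skip — E and F already connected.
C-E (15): skip — C and E already connected.
D-F (16): add — endpoints in different components.
MST edge set: {C-F, H-I, E-H, F-G, F-H, D-F}.
Of the listed edges, {H-I, F-H} are in the MST → 2.

2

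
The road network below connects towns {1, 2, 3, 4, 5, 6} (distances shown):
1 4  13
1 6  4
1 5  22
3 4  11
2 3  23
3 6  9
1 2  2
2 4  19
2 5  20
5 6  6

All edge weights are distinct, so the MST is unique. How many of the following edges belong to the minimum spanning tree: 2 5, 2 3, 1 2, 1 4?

1

Kruskal: consider edges lightest-first.
1 2 (2): add. Components now {1,2} {3} {4} {5} {6}
1 6 (4): add. Components now {1,2,6} {3} {4} {5}
5 6 (6): add. Components now {1,2,5,6} {3} {4}
3 6 (9): add. Components now {1,2,3,5,6} {4}
3 4 (11): add. Components now {1,2,3,4,5,6}
MST edge set: {1 2, 1 6, 5 6, 3 6, 3 4}.
Of the listed edges, {1 2} are in the MST → 1.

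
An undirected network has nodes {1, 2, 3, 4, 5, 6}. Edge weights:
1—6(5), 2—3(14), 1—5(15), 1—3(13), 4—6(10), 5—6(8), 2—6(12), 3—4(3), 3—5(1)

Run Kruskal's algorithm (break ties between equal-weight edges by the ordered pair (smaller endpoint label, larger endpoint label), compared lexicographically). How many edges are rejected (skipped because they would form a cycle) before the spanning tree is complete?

1

Kruskal's algorithm — process edges by increasing weight (ties by edge label):
3—5 (1): add. Components now {1} {2} {3,5} {4} {6}
3—4 (3): add. Components now {1} {2} {3,4,5} {6}
1—6 (5): add. Components now {1,6} {2} {3,4,5}
5—6 (8): add. Components now {1,3,4,5,6} {2}
4—6 (10): skip — 4 and 6 already connected.
2—6 (12): add. Components now {1,2,3,4,5,6}
Edges rejected before the tree was complete: 1.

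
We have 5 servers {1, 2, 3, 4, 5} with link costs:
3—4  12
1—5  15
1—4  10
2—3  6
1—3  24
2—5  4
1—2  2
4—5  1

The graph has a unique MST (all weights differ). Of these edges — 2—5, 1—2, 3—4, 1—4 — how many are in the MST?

2

Kruskal: consider edges lightest-first.
4—5 (1): add — endpoints in different components.
1—2 (2): add — endpoints in different components.
2—5 (4): add — endpoints in different components.
2—3 (6): add — endpoints in different components.
MST edge set: {4—5, 1—2, 2—5, 2—3}.
Of the listed edges, {2—5, 1—2} are in the MST → 2.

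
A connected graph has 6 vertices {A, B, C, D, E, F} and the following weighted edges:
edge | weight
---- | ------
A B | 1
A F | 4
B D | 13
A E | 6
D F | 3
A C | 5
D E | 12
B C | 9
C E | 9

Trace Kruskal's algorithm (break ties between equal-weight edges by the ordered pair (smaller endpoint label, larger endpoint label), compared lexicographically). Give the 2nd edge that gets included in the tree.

Kruskal's algorithm — process edges by increasing weight (ties by edge label):
A B (1): add — endpoints in different components.
D F (3): add — endpoints in different components.
A F (4): add — endpoints in different components.
A C (5): add — endpoints in different components.
A E (6): add — endpoints in different components.
The 2nd edge added is D F.

D-F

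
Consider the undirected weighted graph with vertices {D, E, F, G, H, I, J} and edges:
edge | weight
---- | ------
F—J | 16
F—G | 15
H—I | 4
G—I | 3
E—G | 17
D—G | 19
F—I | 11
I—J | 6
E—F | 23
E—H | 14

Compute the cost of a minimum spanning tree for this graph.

57

Sort edges by weight, then run Kruskal:
G—I (3): add — endpoints in different components.
H—I (4): add — endpoints in different components.
I—J (6): add — endpoints in different components.
F—I (11): add — endpoints in different components.
E—H (14): add — endpoints in different components.
F—G (15): skip — F and G already connected.
F—J (16): skip — F and J already connected.
E—G (17): skip — E and G already connected.
D—G (19): add — endpoints in different components.
MST edges: G—I, H—I, I—J, F—I, E—H, D—G; total weight 3+4+6+11+14+19 = 57.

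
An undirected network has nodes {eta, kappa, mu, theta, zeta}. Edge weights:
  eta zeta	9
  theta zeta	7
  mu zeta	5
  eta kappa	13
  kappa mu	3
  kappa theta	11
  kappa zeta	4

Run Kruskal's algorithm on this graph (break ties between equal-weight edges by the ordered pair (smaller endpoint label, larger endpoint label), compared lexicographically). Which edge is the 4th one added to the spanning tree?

Kruskal's algorithm — process edges by increasing weight (ties by edge label):
kappa mu (3): add. Components now {kappa,mu} {theta} {eta} {zeta}
kappa zeta (4): add. Components now {kappa,mu,zeta} {theta} {eta}
mu zeta (5): skip — mu and zeta already connected.
theta zeta (7): add. Components now {kappa,mu,theta,zeta} {eta}
eta zeta (9): add. Components now {eta,kappa,mu,theta,zeta}
The 4th edge added is eta zeta.

eta-zeta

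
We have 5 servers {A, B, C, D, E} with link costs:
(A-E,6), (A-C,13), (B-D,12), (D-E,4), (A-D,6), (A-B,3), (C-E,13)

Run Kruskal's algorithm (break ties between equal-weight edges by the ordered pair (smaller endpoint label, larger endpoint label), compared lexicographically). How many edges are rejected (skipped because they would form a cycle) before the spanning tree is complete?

2

Sort edges by weight, then run Kruskal:
A-B (3): add. Components now {A,B} {C} {D} {E}
D-E (4): add. Components now {A,B} {C} {D,E}
A-D (6): add. Components now {A,B,D,E} {C}
A-E (6): skip — A and E already connected.
B-D (12): skip — B and D already connected.
A-C (13): add. Components now {A,B,C,D,E}
Edges rejected before the tree was complete: 2.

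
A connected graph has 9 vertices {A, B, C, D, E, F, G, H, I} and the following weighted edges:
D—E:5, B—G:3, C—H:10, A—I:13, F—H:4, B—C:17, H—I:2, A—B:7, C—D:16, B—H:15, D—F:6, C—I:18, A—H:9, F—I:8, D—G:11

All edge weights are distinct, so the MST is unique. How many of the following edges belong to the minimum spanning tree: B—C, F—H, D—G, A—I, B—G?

Kruskal's algorithm — process edges by increasing weight (ties by edge label):
H—I (2): add — endpoints in different components.
B—G (3): add — endpoints in different components.
F—H (4): add — endpoints in different components.
D—E (5): add — endpoints in different components.
D—F (6): add — endpoints in different components.
A—B (7): add — endpoints in different components.
F—I (8): skip — F and I already connected.
A—H (9): add — endpoints in different components.
C—H (10): add — endpoints in different components.
MST edge set: {H—I, B—G, F—H, D—E, D—F, A—B, A—H, C—H}.
Of the listed edges, {F—H, B—G} are in the MST → 2.

2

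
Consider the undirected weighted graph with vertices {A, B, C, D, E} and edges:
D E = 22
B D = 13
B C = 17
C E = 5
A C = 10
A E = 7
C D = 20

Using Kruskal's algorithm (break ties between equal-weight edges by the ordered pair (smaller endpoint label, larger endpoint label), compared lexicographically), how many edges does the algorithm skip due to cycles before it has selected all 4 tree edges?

1

Kruskal: consider edges lightest-first.
C E (5): add — endpoints in different components.
A E (7): add — endpoints in different components.
A C (10): skip — A and C already connected.
B D (13): add — endpoints in different components.
B C (17): add — endpoints in different components.
Edges rejected before the tree was complete: 1.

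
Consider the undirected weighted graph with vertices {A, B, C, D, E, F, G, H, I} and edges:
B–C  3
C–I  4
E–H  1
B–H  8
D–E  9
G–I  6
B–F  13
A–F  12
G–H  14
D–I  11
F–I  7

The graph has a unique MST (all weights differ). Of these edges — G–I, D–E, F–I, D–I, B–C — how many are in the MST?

4

Kruskal: consider edges lightest-first.
E–H (1): add — endpoints in different components.
B–C (3): add — endpoints in different components.
C–I (4): add — endpoints in different components.
G–I (6): add — endpoints in different components.
F–I (7): add — endpoints in different components.
B–H (8): add — endpoints in different components.
D–E (9): add — endpoints in different components.
D–I (11): skip — D and I already connected.
A–F (12): add — endpoints in different components.
MST edge set: {E–H, B–C, C–I, G–I, F–I, B–H, D–E, A–F}.
Of the listed edges, {G–I, D–E, F–I, B–C} are in the MST → 4.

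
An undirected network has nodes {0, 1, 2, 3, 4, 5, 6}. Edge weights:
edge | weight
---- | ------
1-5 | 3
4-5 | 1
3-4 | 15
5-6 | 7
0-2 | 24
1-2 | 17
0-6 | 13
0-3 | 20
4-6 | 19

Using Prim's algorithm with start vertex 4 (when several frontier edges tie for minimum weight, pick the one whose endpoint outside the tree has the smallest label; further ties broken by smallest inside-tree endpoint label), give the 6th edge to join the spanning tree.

Grow the tree from 4 using Prim:
Step 1: cheapest edge leaving the tree is 4-5 (1); add 5.
Step 2: cheapest edge leaving the tree is 1-5 (3); add 1.
Step 3: cheapest edge leaving the tree is 5-6 (7); add 6.
Step 4: cheapest edge leaving the tree is 0-6 (13); add 0.
Step 5: cheapest edge leaving the tree is 3-4 (15); add 3.
Step 6: cheapest edge leaving the tree is 1-2 (17); add 2.
The 6th edge added is 1-2.

1-2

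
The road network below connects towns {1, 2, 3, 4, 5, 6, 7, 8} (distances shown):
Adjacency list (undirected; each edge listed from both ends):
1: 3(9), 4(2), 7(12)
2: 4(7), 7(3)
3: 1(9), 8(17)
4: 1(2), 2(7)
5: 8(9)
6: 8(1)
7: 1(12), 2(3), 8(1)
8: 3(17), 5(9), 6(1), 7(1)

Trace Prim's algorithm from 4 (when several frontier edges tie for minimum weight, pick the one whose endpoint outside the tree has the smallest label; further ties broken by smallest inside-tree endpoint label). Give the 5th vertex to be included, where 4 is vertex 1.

8

Grow the tree from 4 using Prim:
Step 1: cheapest edge leaving the tree is 1 4 (2); add 1.
Step 2: cheapest edge leaving the tree is 2 4 (7); add 2.
Step 3: cheapest edge leaving the tree is 2 7 (3); add 7.
Step 4: cheapest edge leaving the tree is 7 8 (1); add 8.
Step 5: cheapest edge leaving the tree is 6 8 (1); add 6.
Step 6: cheapest edge leaving the tree is 1 3 (9); add 3.
Step 7: cheapest edge leaving the tree is 5 8 (9); add 5.
Vertex order: 4, 1, 2, 7, 8, 6, 3, 5. The 5th vertex is 8.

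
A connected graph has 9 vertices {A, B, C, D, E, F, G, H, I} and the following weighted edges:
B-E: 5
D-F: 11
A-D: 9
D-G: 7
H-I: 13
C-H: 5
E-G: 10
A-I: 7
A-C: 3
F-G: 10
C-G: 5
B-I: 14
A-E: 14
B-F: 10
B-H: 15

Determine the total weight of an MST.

52

Sort edges by weight, then run Kruskal:
A-C (3): add — endpoints in different components.
B-E (5): add — endpoints in different components.
C-G (5): add — endpoints in different components.
C-H (5): add — endpoints in different components.
A-I (7): add — endpoints in different components.
D-G (7): add — endpoints in different components.
A-D (9): skip — A and D already connected.
B-F (10): add — endpoints in different components.
E-G (10): add — endpoints in different components.
MST edges: A-C, B-E, C-G, C-H, A-I, D-G, B-F, E-G; total weight 3+5+5+5+7+7+10+10 = 52.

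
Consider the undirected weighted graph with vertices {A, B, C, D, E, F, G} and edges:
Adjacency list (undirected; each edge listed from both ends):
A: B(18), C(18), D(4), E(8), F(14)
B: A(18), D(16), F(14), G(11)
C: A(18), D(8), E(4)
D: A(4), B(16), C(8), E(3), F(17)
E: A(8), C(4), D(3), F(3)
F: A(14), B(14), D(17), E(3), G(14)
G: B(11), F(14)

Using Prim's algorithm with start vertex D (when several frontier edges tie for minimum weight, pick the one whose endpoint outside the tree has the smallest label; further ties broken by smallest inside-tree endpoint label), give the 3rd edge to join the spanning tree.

A-D

Grow the tree from D using Prim:
Step 1: cheapest edge leaving the tree is D—E (3); add E.
Step 2: cheapest edge leaving the tree is E—F (3); add F.
Step 3: cheapest edge leaving the tree is A—D (4); add A.
Step 4: cheapest edge leaving the tree is C—E (4); add C.
Step 5: cheapest edge leaving the tree is B—F (14); add B.
Step 6: cheapest edge leaving the tree is B—G (11); add G.
The 3rd edge added is A—D.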